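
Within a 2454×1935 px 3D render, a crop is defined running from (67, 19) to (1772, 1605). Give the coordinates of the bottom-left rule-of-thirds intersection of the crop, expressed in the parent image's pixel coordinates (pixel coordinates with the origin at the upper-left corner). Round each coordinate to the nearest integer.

Crop width = 1772 − 67 = 1705 px; one third is 568.33 px.
Crop height = 1605 − 19 = 1586 px; one third is 528.67 px.
The bottom-left point is one-third across and two-thirds down within the crop:
x = 67 + 1 × 568.33 ≈ 635; y = 19 + 2 × 528.67 ≈ 1076.

x = 635 px, y = 1076 px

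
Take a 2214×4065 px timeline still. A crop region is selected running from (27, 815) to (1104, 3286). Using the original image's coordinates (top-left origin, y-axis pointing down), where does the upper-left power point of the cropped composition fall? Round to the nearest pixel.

Crop width = 1104 − 27 = 1077 px; one third is 359.00 px.
Crop height = 3286 − 815 = 2471 px; one third is 823.67 px.
The upper-left point is one-third across and one-third down within the crop:
x = 27 + 1 × 359.00 ≈ 386; y = 815 + 1 × 823.67 ≈ 1639.

x = 386 px, y = 1639 px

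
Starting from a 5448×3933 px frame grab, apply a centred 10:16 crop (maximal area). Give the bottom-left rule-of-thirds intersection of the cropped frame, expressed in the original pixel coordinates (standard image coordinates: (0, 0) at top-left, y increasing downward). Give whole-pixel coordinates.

(2314, 2622)

5448/3933 > 10/16, so the 10:16 crop keeps the full height 3933 and trims width to 3933 × 10/16 = 2458.12 px.
Left offset = (5448 − 2458.12)/2 = 1494.94 px; top offset = 0.
Bottom-left is one-third across and two-thirds down within the crop:
x = 1494.94 + 1 × 2458.12/3 ≈ 2314; y = 0.00 + 2 × 3933.00/3 ≈ 2622.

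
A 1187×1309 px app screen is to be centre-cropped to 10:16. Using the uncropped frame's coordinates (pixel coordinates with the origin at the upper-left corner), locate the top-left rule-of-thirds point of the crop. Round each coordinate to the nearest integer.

(457, 436)

1187/1309 > 10/16, so the 10:16 crop keeps the full height 1309 and trims width to 1309 × 10/16 = 818.12 px.
Left offset = (1187 − 818.12)/2 = 184.44 px; top offset = 0.
Top-left is one-third across and one-third down within the crop:
x = 184.44 + 1 × 818.12/3 ≈ 457; y = 0.00 + 1 × 1309.00/3 ≈ 436.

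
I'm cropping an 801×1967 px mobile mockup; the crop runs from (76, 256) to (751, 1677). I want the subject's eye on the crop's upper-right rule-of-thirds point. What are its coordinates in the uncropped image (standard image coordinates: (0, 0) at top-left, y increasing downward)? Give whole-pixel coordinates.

Crop width = 751 − 76 = 675 px; one third is 225.00 px.
Crop height = 1677 − 256 = 1421 px; one third is 473.67 px.
The upper-right point is two-thirds across and one-third down within the crop:
x = 76 + 2 × 225.00 ≈ 526; y = 256 + 1 × 473.67 ≈ 730.

x = 526 px, y = 730 px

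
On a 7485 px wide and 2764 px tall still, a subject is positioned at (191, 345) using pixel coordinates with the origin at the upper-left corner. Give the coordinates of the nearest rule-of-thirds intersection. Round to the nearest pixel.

Third lines: x ∈ {2495, 4990}, y ∈ {921, 1843}.
191 is closer to x = 2495; 345 is closer to y = 921.
So the nearest intersection is the upper-left power point.

(2495, 921)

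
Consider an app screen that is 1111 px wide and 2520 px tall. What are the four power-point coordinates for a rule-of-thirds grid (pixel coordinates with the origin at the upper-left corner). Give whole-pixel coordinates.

(370, 840), (741, 840), (370, 1680), (741, 1680)

One third of 1111 is 370.33; one third of 2520 is 840.
Vertical third lines at x = 370 and x = 741; horizontal third lines at y = 840 and y = 1680.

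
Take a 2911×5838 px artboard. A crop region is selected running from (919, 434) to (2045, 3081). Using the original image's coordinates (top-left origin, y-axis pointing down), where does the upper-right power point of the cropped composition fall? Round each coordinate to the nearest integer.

x = 1670 px, y = 1316 px

Crop width = 2045 − 919 = 1126 px; one third is 375.33 px.
Crop height = 3081 − 434 = 2647 px; one third is 882.33 px.
The upper-right point is two-thirds across and one-third down within the crop:
x = 919 + 2 × 375.33 ≈ 1670; y = 434 + 1 × 882.33 ≈ 1316.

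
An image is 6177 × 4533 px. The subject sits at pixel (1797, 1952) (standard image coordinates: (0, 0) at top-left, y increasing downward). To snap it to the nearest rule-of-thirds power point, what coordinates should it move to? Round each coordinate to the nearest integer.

Third lines: x ∈ {2059, 4118}, y ∈ {1511, 3022}.
1797 is closer to x = 2059; 1952 is closer to y = 1511.
So the nearest intersection is the upper-left power point.

(2059, 1511)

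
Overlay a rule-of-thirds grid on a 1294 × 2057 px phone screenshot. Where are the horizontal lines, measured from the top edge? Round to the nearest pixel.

2057 / 3 = 685.67, so the horizontal lines sit at one and two thirds of 2057.

686 px and 1371 px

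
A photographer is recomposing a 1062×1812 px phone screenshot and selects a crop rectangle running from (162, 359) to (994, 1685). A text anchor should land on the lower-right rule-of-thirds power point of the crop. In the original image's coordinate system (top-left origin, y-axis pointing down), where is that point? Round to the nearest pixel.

Crop width = 994 − 162 = 832 px; one third is 277.33 px.
Crop height = 1685 − 359 = 1326 px; one third is 442.00 px.
The lower-right point is two-thirds across and two-thirds down within the crop:
x = 162 + 2 × 277.33 ≈ 717; y = 359 + 2 × 442.00 ≈ 1243.

(717, 1243)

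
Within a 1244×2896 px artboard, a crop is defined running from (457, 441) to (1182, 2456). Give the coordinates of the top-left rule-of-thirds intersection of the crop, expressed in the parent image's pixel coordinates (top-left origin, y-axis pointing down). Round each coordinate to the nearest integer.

x = 699 px, y = 1113 px

Crop width = 1182 − 457 = 725 px; one third is 241.67 px.
Crop height = 2456 − 441 = 2015 px; one third is 671.67 px.
The top-left point is one-third across and one-third down within the crop:
x = 457 + 1 × 241.67 ≈ 699; y = 441 + 1 × 671.67 ≈ 1113.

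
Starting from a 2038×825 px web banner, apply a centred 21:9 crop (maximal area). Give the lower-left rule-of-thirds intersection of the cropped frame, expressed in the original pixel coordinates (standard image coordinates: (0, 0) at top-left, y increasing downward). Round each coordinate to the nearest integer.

2038/825 > 21/9, so the 21:9 crop keeps the full height 825 and trims width to 825 × 21/9 = 1925.00 px.
Left offset = (2038 − 1925.00)/2 = 56.50 px; top offset = 0.
Lower-left is one-third across and two-thirds down within the crop:
x = 56.50 + 1 × 1925.00/3 ≈ 698; y = 0.00 + 2 × 825.00/3 ≈ 550.

x = 698 px, y = 550 px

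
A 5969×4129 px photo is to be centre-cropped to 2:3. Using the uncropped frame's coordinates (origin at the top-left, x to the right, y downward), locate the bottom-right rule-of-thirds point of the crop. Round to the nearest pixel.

(3443, 2753)

5969/4129 > 2/3, so the 2:3 crop keeps the full height 4129 and trims width to 4129 × 2/3 = 2752.67 px.
Left offset = (5969 − 2752.67)/2 = 1608.17 px; top offset = 0.
Bottom-right is two-thirds across and two-thirds down within the crop:
x = 1608.17 + 2 × 2752.67/3 ≈ 3443; y = 0.00 + 2 × 4129.00/3 ≈ 2753.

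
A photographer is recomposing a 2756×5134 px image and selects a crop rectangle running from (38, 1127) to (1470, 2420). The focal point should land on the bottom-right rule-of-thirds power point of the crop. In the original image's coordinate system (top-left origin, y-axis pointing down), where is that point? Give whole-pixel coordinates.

Crop width = 1470 − 38 = 1432 px; one third is 477.33 px.
Crop height = 2420 − 1127 = 1293 px; one third is 431.00 px.
The bottom-right point is two-thirds across and two-thirds down within the crop:
x = 38 + 2 × 477.33 ≈ 993; y = 1127 + 2 × 431.00 ≈ 1989.

x = 993 px, y = 1989 px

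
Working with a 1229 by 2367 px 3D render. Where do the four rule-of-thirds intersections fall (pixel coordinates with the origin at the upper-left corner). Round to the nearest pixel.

One third of 1229 is 409.67; one third of 2367 is 789.
Vertical third lines at x = 410 and x = 819; horizontal third lines at y = 789 and y = 1578.

(410, 789), (819, 789), (410, 1578), (819, 1578)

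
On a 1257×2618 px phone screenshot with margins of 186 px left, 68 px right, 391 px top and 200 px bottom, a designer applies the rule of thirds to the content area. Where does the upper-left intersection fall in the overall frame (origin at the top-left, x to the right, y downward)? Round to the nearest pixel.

(520, 1067)

Content width = 1257 − 186 − 68 = 1003 px; content height = 2618 − 391 − 200 = 2027 px.
Upper-left is one-third across and one-third down within the content area.
x = 186 + 1 × 1003/3 = 186 + 334.33 ≈ 520
y = 391 + 1 × 2027/3 = 391 + 675.67 ≈ 1067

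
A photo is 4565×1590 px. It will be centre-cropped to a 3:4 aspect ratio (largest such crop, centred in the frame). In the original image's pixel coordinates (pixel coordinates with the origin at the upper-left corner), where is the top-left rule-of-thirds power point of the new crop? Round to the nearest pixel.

4565/1590 > 3/4, so the 3:4 crop keeps the full height 1590 and trims width to 1590 × 3/4 = 1192.50 px.
Left offset = (4565 − 1192.50)/2 = 1686.25 px; top offset = 0.
Top-left is one-third across and one-third down within the crop:
x = 1686.25 + 1 × 1192.50/3 ≈ 2084; y = 0.00 + 1 × 1590.00/3 ≈ 530.

x = 2084 px, y = 530 px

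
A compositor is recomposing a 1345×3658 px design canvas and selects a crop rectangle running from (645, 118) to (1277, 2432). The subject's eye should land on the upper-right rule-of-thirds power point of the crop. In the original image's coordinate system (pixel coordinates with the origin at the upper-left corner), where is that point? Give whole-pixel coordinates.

Crop width = 1277 − 645 = 632 px; one third is 210.67 px.
Crop height = 2432 − 118 = 2314 px; one third is 771.33 px.
The upper-right point is two-thirds across and one-third down within the crop:
x = 645 + 2 × 210.67 ≈ 1066; y = 118 + 1 × 771.33 ≈ 889.

(1066, 889)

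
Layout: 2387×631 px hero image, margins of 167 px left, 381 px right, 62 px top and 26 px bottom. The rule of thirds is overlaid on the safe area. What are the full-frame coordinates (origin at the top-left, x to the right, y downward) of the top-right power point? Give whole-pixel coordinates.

Content width = 2387 − 167 − 381 = 1839 px; content height = 631 − 62 − 26 = 543 px.
Top-right is two-thirds across and one-third down within the safe area.
x = 167 + 2 × 1839/3 = 167 + 1226.00 ≈ 1393
y = 62 + 1 × 543/3 = 62 + 181.00 ≈ 243

x = 1393 px, y = 243 px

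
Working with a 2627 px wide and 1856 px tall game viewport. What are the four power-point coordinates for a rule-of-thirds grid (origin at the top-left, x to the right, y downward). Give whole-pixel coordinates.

One third of 2627 is 875.67; one third of 1856 is 618.67.
Vertical third lines at x = 876 and x = 1751; horizontal third lines at y = 619 and y = 1237.

(876, 619), (1751, 619), (876, 1237), (1751, 1237)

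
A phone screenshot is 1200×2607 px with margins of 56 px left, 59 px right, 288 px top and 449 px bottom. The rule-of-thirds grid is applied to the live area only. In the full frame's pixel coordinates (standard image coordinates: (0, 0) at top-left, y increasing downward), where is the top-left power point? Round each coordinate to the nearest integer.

(418, 911)

Content width = 1200 − 56 − 59 = 1085 px; content height = 2607 − 288 − 449 = 1870 px.
Top-left is one-third across and one-third down within the live area.
x = 56 + 1 × 1085/3 = 56 + 361.67 ≈ 418
y = 288 + 1 × 1870/3 = 288 + 623.33 ≈ 911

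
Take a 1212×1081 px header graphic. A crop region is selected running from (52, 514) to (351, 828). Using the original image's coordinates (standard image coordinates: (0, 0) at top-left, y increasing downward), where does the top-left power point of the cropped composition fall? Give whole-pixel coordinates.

Crop width = 351 − 52 = 299 px; one third is 99.67 px.
Crop height = 828 − 514 = 314 px; one third is 104.67 px.
The top-left point is one-third across and one-third down within the crop:
x = 52 + 1 × 99.67 ≈ 152; y = 514 + 1 × 104.67 ≈ 619.

x = 152 px, y = 619 px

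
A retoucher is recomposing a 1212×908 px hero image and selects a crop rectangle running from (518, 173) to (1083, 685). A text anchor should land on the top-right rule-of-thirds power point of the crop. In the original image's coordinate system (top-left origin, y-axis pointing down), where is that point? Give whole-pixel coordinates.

x = 895 px, y = 344 px

Crop width = 1083 − 518 = 565 px; one third is 188.33 px.
Crop height = 685 − 173 = 512 px; one third is 170.67 px.
The top-right point is two-thirds across and one-third down within the crop:
x = 518 + 2 × 188.33 ≈ 895; y = 173 + 1 × 170.67 ≈ 344.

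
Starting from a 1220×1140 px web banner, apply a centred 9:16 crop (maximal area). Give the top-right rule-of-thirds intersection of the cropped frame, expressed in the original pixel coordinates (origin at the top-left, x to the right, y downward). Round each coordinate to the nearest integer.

1220/1140 > 9/16, so the 9:16 crop keeps the full height 1140 and trims width to 1140 × 9/16 = 641.25 px.
Left offset = (1220 − 641.25)/2 = 289.38 px; top offset = 0.
Top-right is two-thirds across and one-third down within the crop:
x = 289.38 + 2 × 641.25/3 ≈ 717; y = 0.00 + 1 × 1140.00/3 ≈ 380.

(717, 380)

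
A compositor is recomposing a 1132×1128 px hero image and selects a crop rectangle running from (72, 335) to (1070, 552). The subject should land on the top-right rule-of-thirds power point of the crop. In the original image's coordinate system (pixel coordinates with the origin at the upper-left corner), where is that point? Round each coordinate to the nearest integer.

(737, 407)

Crop width = 1070 − 72 = 998 px; one third is 332.67 px.
Crop height = 552 − 335 = 217 px; one third is 72.33 px.
The top-right point is two-thirds across and one-third down within the crop:
x = 72 + 2 × 332.67 ≈ 737; y = 335 + 1 × 72.33 ≈ 407.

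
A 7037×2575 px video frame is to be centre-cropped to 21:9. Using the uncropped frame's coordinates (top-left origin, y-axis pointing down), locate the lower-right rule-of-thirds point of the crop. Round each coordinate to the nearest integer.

x = 4520 px, y = 1717 px

7037/2575 > 21/9, so the 21:9 crop keeps the full height 2575 and trims width to 2575 × 21/9 = 6008.33 px.
Left offset = (7037 − 6008.33)/2 = 514.33 px; top offset = 0.
Lower-right is two-thirds across and two-thirds down within the crop:
x = 514.33 + 2 × 6008.33/3 ≈ 4520; y = 0.00 + 2 × 2575.00/3 ≈ 1717.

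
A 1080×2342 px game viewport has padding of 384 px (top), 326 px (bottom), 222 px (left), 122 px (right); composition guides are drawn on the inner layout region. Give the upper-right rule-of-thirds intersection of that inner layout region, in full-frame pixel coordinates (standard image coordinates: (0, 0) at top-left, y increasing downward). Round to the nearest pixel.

Content width = 1080 − 222 − 122 = 736 px; content height = 2342 − 384 − 326 = 1632 px.
Upper-right is two-thirds across and one-third down within the inner layout region.
x = 222 + 2 × 736/3 = 222 + 490.67 ≈ 713
y = 384 + 1 × 1632/3 = 384 + 544.00 ≈ 928

(713, 928)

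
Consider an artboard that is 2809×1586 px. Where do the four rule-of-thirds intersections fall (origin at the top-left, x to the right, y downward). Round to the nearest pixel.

(936, 529), (1873, 529), (936, 1057), (1873, 1057)

One third of 2809 is 936.33; one third of 1586 is 528.67.
Vertical third lines at x = 936 and x = 1873; horizontal third lines at y = 529 and y = 1057.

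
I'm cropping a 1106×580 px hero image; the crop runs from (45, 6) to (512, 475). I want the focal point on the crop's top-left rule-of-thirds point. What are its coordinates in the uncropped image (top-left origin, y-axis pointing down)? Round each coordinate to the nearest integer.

Crop width = 512 − 45 = 467 px; one third is 155.67 px.
Crop height = 475 − 6 = 469 px; one third is 156.33 px.
The top-left point is one-third across and one-third down within the crop:
x = 45 + 1 × 155.67 ≈ 201; y = 6 + 1 × 156.33 ≈ 162.

(201, 162)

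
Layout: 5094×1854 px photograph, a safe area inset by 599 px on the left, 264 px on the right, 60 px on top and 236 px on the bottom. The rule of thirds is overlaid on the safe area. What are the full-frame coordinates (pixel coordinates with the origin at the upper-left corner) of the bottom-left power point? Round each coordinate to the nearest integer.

(2009, 1099)

Content width = 5094 − 599 − 264 = 4231 px; content height = 1854 − 60 − 236 = 1558 px.
Bottom-left is one-third across and two-thirds down within the safe area.
x = 599 + 1 × 4231/3 = 599 + 1410.33 ≈ 2009
y = 60 + 2 × 1558/3 = 60 + 1038.67 ≈ 1099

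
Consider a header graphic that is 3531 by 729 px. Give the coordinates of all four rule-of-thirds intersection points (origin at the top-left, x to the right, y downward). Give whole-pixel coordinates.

(1177, 243), (2354, 243), (1177, 486), (2354, 486)

One third of 3531 is 1177; one third of 729 is 243.
Vertical third lines at x = 1177 and x = 2354; horizontal third lines at y = 243 and y = 486.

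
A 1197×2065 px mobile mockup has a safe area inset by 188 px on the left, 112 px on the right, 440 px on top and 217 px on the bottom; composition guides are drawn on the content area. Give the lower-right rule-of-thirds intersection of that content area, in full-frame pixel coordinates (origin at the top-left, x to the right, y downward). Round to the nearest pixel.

x = 786 px, y = 1379 px

Content width = 1197 − 188 − 112 = 897 px; content height = 2065 − 440 − 217 = 1408 px.
Lower-right is two-thirds across and two-thirds down within the content area.
x = 188 + 2 × 897/3 = 188 + 598.00 ≈ 786
y = 440 + 2 × 1408/3 = 440 + 938.67 ≈ 1379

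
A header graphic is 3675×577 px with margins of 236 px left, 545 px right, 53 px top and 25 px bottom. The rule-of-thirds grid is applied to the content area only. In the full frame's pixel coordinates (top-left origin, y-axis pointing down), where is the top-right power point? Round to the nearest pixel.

Content width = 3675 − 236 − 545 = 2894 px; content height = 577 − 53 − 25 = 499 px.
Top-right is two-thirds across and one-third down within the content area.
x = 236 + 2 × 2894/3 = 236 + 1929.33 ≈ 2165
y = 53 + 1 × 499/3 = 53 + 166.33 ≈ 219

x = 2165 px, y = 219 px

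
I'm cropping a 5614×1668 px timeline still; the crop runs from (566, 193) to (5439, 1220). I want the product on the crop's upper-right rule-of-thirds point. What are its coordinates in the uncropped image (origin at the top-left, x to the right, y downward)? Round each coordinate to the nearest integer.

Crop width = 5439 − 566 = 4873 px; one third is 1624.33 px.
Crop height = 1220 − 193 = 1027 px; one third is 342.33 px.
The upper-right point is two-thirds across and one-third down within the crop:
x = 566 + 2 × 1624.33 ≈ 3815; y = 193 + 1 × 342.33 ≈ 535.

(3815, 535)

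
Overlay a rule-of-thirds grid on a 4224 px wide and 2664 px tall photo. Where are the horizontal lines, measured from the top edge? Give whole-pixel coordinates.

2664 / 3 = 888, so the horizontal lines sit at one and two thirds of 2664.

y = 888 px and y = 1776 px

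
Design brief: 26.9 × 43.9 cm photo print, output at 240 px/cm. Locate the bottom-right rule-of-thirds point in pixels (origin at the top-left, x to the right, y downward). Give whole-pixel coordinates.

In pixels the canvas is 26.9 × 240 = 6456 wide and 43.9 × 240 = 10536 tall.
The bottom-right point is two-thirds across and two-thirds down:
x = 2 × 6456/3 ≈ 4304; y = 2 × 10536/3 ≈ 7024.

(4304, 7024)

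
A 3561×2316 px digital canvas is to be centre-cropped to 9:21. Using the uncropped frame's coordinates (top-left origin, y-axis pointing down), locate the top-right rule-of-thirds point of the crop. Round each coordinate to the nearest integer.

3561/2316 > 9/21, so the 9:21 crop keeps the full height 2316 and trims width to 2316 × 9/21 = 992.57 px.
Left offset = (3561 − 992.57)/2 = 1284.21 px; top offset = 0.
Top-right is two-thirds across and one-third down within the crop:
x = 1284.21 + 2 × 992.57/3 ≈ 1946; y = 0.00 + 1 × 2316.00/3 ≈ 772.

x = 1946 px, y = 772 px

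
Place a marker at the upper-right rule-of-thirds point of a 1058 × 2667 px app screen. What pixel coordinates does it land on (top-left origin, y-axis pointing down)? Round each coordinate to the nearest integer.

The upper-right point sits two-thirds of the way across and one-third of the way down.
x = 2 × 1058/3 ≈ 705; y = 1 × 2667/3 ≈ 889.

(705, 889)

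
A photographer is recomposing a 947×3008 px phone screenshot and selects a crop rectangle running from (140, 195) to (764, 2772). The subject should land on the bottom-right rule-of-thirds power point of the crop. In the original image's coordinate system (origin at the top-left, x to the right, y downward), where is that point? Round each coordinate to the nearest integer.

x = 556 px, y = 1913 px

Crop width = 764 − 140 = 624 px; one third is 208.00 px.
Crop height = 2772 − 195 = 2577 px; one third is 859.00 px.
The bottom-right point is two-thirds across and two-thirds down within the crop:
x = 140 + 2 × 208.00 ≈ 556; y = 195 + 2 × 859.00 ≈ 1913.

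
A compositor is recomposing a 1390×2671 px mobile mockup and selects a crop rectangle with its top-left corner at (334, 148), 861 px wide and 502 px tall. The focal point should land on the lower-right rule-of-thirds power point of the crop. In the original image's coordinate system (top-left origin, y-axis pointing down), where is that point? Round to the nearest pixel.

One third of the crop width 861 is 287.00 px.
One third of the crop height 502 is 167.33 px.
The lower-right point is two-thirds across and two-thirds down within the crop:
x = 334 + 2 × 287.00 ≈ 908; y = 148 + 2 × 167.33 ≈ 483.

(908, 483)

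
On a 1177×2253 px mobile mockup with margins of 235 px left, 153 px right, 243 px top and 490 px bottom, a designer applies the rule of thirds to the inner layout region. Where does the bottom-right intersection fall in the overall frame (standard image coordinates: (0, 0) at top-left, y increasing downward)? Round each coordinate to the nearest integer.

(761, 1256)

Content width = 1177 − 235 − 153 = 789 px; content height = 2253 − 243 − 490 = 1520 px.
Bottom-right is two-thirds across and two-thirds down within the inner layout region.
x = 235 + 2 × 789/3 = 235 + 526.00 ≈ 761
y = 243 + 2 × 1520/3 = 243 + 1013.33 ≈ 1256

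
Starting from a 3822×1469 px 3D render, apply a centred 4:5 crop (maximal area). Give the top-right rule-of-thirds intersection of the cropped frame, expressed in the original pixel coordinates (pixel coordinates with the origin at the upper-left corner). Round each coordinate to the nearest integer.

3822/1469 > 4/5, so the 4:5 crop keeps the full height 1469 and trims width to 1469 × 4/5 = 1175.20 px.
Left offset = (3822 − 1175.20)/2 = 1323.40 px; top offset = 0.
Top-right is two-thirds across and one-third down within the crop:
x = 1323.40 + 2 × 1175.20/3 ≈ 2107; y = 0.00 + 1 × 1469.00/3 ≈ 490.

(2107, 490)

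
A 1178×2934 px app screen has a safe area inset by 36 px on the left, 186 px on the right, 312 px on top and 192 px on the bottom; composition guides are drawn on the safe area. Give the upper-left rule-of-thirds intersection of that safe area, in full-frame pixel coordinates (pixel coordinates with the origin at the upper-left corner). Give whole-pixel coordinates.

(355, 1122)

Content width = 1178 − 36 − 186 = 956 px; content height = 2934 − 312 − 192 = 2430 px.
Upper-left is one-third across and one-third down within the safe area.
x = 36 + 1 × 956/3 = 36 + 318.67 ≈ 355
y = 312 + 1 × 2430/3 = 312 + 810.00 ≈ 1122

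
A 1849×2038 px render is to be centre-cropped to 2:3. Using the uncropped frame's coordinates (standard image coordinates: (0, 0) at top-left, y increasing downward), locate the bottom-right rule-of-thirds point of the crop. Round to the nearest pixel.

1849/2038 > 2/3, so the 2:3 crop keeps the full height 2038 and trims width to 2038 × 2/3 = 1358.67 px.
Left offset = (1849 − 1358.67)/2 = 245.17 px; top offset = 0.
Bottom-right is two-thirds across and two-thirds down within the crop:
x = 245.17 + 2 × 1358.67/3 ≈ 1151; y = 0.00 + 2 × 2038.00/3 ≈ 1359.

x = 1151 px, y = 1359 px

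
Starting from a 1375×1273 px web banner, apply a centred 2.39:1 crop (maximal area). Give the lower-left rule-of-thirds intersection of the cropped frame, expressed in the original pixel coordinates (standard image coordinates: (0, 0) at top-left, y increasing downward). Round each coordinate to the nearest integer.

(458, 732)

1375/1273 < 2.39/1, so the 2.39:1 crop keeps the full width 1375 and trims height to 1375 × 1/2.39 = 575.31 px.
Top offset = (1273 − 575.31)/2 = 348.84 px; left offset = 0.
Lower-left is one-third across and two-thirds down within the crop:
x = 0.00 + 1 × 1375.00/3 ≈ 458; y = 348.84 + 2 × 575.31/3 ≈ 732.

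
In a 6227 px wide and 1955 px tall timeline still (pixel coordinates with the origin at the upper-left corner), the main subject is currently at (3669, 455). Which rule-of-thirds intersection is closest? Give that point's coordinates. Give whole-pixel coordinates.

x = 4151 px, y = 652 px

Third lines: x ∈ {2076, 4151}, y ∈ {652, 1303}.
3669 is closer to x = 4151; 455 is closer to y = 652.
So the nearest intersection is the upper-right power point.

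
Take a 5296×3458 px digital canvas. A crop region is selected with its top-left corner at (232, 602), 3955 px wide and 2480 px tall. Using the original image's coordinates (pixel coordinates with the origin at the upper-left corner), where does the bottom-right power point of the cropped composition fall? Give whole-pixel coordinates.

One third of the crop width 3955 is 1318.33 px.
One third of the crop height 2480 is 826.67 px.
The bottom-right point is two-thirds across and two-thirds down within the crop:
x = 232 + 2 × 1318.33 ≈ 2869; y = 602 + 2 × 826.67 ≈ 2255.

x = 2869 px, y = 2255 px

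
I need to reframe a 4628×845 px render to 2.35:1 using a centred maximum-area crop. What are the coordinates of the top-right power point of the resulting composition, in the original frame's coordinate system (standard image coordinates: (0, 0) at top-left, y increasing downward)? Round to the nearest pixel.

4628/845 > 2.35/1, so the 2.35:1 crop keeps the full height 845 and trims width to 845 × 2.35/1 = 1985.75 px.
Left offset = (4628 − 1985.75)/2 = 1321.12 px; top offset = 0.
Top-right is two-thirds across and one-third down within the crop:
x = 1321.12 + 2 × 1985.75/3 ≈ 2645; y = 0.00 + 1 × 845.00/3 ≈ 282.

x = 2645 px, y = 282 px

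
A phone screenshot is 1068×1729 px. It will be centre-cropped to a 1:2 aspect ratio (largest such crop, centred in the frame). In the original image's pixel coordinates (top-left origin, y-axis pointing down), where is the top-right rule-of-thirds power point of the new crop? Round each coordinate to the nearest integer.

1068/1729 > 1/2, so the 1:2 crop keeps the full height 1729 and trims width to 1729 × 1/2 = 864.50 px.
Left offset = (1068 − 864.50)/2 = 101.75 px; top offset = 0.
Top-right is two-thirds across and one-third down within the crop:
x = 101.75 + 2 × 864.50/3 ≈ 678; y = 0.00 + 1 × 1729.00/3 ≈ 576.

(678, 576)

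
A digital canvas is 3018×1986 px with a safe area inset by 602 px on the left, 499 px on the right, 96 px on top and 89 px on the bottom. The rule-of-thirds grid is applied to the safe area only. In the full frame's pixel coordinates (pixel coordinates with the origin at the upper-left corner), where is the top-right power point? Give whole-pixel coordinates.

(1880, 696)

Content width = 3018 − 602 − 499 = 1917 px; content height = 1986 − 96 − 89 = 1801 px.
Top-right is two-thirds across and one-third down within the safe area.
x = 602 + 2 × 1917/3 = 602 + 1278.00 ≈ 1880
y = 96 + 1 × 1801/3 = 96 + 600.33 ≈ 696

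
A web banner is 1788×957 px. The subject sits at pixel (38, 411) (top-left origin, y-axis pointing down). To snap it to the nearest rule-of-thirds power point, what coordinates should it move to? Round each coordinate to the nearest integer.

x = 596 px, y = 319 px

Third lines: x ∈ {596, 1192}, y ∈ {319, 638}.
38 is closer to x = 596; 411 is closer to y = 319.
So the nearest intersection is the upper-left power point.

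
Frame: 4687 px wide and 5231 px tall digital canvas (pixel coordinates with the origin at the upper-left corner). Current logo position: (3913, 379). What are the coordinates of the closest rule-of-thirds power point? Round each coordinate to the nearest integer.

Third lines: x ∈ {1562, 3125}, y ∈ {1744, 3487}.
3913 is closer to x = 3125; 379 is closer to y = 1744.
So the nearest intersection is the upper-right power point.

x = 3125 px, y = 1744 px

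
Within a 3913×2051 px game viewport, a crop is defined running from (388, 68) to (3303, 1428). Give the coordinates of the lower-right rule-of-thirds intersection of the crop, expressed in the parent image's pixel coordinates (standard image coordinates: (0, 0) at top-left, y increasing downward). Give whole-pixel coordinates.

x = 2331 px, y = 975 px

Crop width = 3303 − 388 = 2915 px; one third is 971.67 px.
Crop height = 1428 − 68 = 1360 px; one third is 453.33 px.
The lower-right point is two-thirds across and two-thirds down within the crop:
x = 388 + 2 × 971.67 ≈ 2331; y = 68 + 2 × 453.33 ≈ 975.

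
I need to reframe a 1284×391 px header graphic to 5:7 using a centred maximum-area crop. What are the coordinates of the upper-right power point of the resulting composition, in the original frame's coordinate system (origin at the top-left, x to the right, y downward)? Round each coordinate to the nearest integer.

1284/391 > 5/7, so the 5:7 crop keeps the full height 391 and trims width to 391 × 5/7 = 279.29 px.
Left offset = (1284 − 279.29)/2 = 502.36 px; top offset = 0.
Upper-right is two-thirds across and one-third down within the crop:
x = 502.36 + 2 × 279.29/3 ≈ 689; y = 0.00 + 1 × 391.00/3 ≈ 130.

(689, 130)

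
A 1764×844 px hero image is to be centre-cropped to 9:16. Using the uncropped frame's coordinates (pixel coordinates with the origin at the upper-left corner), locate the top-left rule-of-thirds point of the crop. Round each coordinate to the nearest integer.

x = 803 px, y = 281 px

1764/844 > 9/16, so the 9:16 crop keeps the full height 844 and trims width to 844 × 9/16 = 474.75 px.
Left offset = (1764 − 474.75)/2 = 644.62 px; top offset = 0.
Top-left is one-third across and one-third down within the crop:
x = 644.62 + 1 × 474.75/3 ≈ 803; y = 0.00 + 1 × 844.00/3 ≈ 281.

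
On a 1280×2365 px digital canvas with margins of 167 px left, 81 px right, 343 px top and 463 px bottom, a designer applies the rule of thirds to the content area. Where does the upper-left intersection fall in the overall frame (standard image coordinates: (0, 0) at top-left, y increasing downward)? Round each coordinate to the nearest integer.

(511, 863)

Content width = 1280 − 167 − 81 = 1032 px; content height = 2365 − 343 − 463 = 1559 px.
Upper-left is one-third across and one-third down within the content area.
x = 167 + 1 × 1032/3 = 167 + 344.00 ≈ 511
y = 343 + 1 × 1559/3 = 343 + 519.67 ≈ 863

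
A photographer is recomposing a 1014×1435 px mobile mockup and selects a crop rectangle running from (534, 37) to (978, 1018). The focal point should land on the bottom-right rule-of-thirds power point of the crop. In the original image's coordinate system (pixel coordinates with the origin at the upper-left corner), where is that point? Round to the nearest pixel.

x = 830 px, y = 691 px

Crop width = 978 − 534 = 444 px; one third is 148.00 px.
Crop height = 1018 − 37 = 981 px; one third is 327.00 px.
The bottom-right point is two-thirds across and two-thirds down within the crop:
x = 534 + 2 × 148.00 ≈ 830; y = 37 + 2 × 327.00 ≈ 691.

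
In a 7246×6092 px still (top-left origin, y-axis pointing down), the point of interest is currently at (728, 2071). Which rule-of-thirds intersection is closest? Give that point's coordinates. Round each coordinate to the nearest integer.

Third lines: x ∈ {2415, 4831}, y ∈ {2031, 4061}.
728 is closer to x = 2415; 2071 is closer to y = 2031.
So the nearest intersection is the upper-left power point.

(2415, 2031)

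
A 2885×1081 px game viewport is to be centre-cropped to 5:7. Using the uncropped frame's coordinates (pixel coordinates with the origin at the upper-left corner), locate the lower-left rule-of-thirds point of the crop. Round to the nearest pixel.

x = 1314 px, y = 721 px

2885/1081 > 5/7, so the 5:7 crop keeps the full height 1081 and trims width to 1081 × 5/7 = 772.14 px.
Left offset = (2885 − 772.14)/2 = 1056.43 px; top offset = 0.
Lower-left is one-third across and two-thirds down within the crop:
x = 1056.43 + 1 × 772.14/3 ≈ 1314; y = 0.00 + 2 × 1081.00/3 ≈ 721.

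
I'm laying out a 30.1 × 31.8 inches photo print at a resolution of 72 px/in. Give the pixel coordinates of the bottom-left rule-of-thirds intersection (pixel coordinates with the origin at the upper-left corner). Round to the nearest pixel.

(722, 1526)

In pixels the canvas is 30.1 × 72 = 2167.2 wide and 31.8 × 72 = 2289.6 tall.
The bottom-left point is one-third across and two-thirds down:
x = 1 × 2167.2/3 ≈ 722; y = 2 × 2289.6/3 ≈ 1526.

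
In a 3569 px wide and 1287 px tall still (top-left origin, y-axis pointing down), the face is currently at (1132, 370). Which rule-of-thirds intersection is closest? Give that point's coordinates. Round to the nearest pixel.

Third lines: x ∈ {1190, 2379}, y ∈ {429, 858}.
1132 is closer to x = 1190; 370 is closer to y = 429.
So the nearest intersection is the upper-left power point.

x = 1190 px, y = 429 px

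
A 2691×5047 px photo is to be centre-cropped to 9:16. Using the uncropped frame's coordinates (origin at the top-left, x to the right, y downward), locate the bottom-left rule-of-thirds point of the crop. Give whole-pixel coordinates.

2691/5047 < 9/16, so the 9:16 crop keeps the full width 2691 and trims height to 2691 × 16/9 = 4784.00 px.
Top offset = (5047 − 4784.00)/2 = 131.50 px; left offset = 0.
Bottom-left is one-third across and two-thirds down within the crop:
x = 0.00 + 1 × 2691.00/3 ≈ 897; y = 131.50 + 2 × 4784.00/3 ≈ 3321.

x = 897 px, y = 3321 px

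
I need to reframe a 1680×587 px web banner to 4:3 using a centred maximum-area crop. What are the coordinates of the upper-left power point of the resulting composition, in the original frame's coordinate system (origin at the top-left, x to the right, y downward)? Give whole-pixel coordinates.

1680/587 > 4/3, so the 4:3 crop keeps the full height 587 and trims width to 587 × 4/3 = 782.67 px.
Left offset = (1680 − 782.67)/2 = 448.67 px; top offset = 0.
Upper-left is one-third across and one-third down within the crop:
x = 448.67 + 1 × 782.67/3 ≈ 710; y = 0.00 + 1 × 587.00/3 ≈ 196.

x = 710 px, y = 196 px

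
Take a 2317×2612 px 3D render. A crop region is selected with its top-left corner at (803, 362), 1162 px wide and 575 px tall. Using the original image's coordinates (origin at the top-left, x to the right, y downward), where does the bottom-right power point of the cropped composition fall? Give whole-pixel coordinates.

One third of the crop width 1162 is 387.33 px.
One third of the crop height 575 is 191.67 px.
The bottom-right point is two-thirds across and two-thirds down within the crop:
x = 803 + 2 × 387.33 ≈ 1578; y = 362 + 2 × 191.67 ≈ 745.

(1578, 745)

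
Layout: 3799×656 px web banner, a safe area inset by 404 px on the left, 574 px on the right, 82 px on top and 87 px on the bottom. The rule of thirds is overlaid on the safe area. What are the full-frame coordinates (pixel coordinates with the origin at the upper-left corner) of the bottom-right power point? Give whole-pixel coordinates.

(2285, 407)

Content width = 3799 − 404 − 574 = 2821 px; content height = 656 − 82 − 87 = 487 px.
Bottom-right is two-thirds across and two-thirds down within the safe area.
x = 404 + 2 × 2821/3 = 404 + 1880.67 ≈ 2285
y = 82 + 2 × 487/3 = 82 + 324.67 ≈ 407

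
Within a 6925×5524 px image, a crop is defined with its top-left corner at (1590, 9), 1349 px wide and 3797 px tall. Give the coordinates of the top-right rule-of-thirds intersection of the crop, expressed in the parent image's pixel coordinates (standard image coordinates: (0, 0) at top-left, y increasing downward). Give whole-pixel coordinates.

One third of the crop width 1349 is 449.67 px.
One third of the crop height 3797 is 1265.67 px.
The top-right point is two-thirds across and one-third down within the crop:
x = 1590 + 2 × 449.67 ≈ 2489; y = 9 + 1 × 1265.67 ≈ 1275.

x = 2489 px, y = 1275 px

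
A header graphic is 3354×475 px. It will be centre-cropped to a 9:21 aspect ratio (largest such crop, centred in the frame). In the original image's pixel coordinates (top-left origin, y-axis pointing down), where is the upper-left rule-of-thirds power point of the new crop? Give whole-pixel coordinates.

(1643, 158)

3354/475 > 9/21, so the 9:21 crop keeps the full height 475 and trims width to 475 × 9/21 = 203.57 px.
Left offset = (3354 − 203.57)/2 = 1575.21 px; top offset = 0.
Upper-left is one-third across and one-third down within the crop:
x = 1575.21 + 1 × 203.57/3 ≈ 1643; y = 0.00 + 1 × 475.00/3 ≈ 158.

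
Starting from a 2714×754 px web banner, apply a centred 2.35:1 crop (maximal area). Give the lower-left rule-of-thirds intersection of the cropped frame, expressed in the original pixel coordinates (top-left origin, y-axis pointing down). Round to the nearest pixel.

(1062, 503)

2714/754 > 2.35/1, so the 2.35:1 crop keeps the full height 754 and trims width to 754 × 2.35/1 = 1771.90 px.
Left offset = (2714 − 1771.90)/2 = 471.05 px; top offset = 0.
Lower-left is one-third across and two-thirds down within the crop:
x = 471.05 + 1 × 1771.90/3 ≈ 1062; y = 0.00 + 2 × 754.00/3 ≈ 503.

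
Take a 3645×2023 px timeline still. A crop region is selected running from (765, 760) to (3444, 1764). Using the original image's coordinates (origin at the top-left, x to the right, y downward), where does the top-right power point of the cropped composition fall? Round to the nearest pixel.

Crop width = 3444 − 765 = 2679 px; one third is 893.00 px.
Crop height = 1764 − 760 = 1004 px; one third is 334.67 px.
The top-right point is two-thirds across and one-third down within the crop:
x = 765 + 2 × 893.00 ≈ 2551; y = 760 + 1 × 334.67 ≈ 1095.

x = 2551 px, y = 1095 px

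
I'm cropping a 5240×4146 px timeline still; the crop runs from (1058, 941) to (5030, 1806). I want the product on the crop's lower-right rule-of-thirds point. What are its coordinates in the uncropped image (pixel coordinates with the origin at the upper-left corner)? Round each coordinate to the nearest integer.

(3706, 1518)

Crop width = 5030 − 1058 = 3972 px; one third is 1324.00 px.
Crop height = 1806 − 941 = 865 px; one third is 288.33 px.
The lower-right point is two-thirds across and two-thirds down within the crop:
x = 1058 + 2 × 1324.00 ≈ 3706; y = 941 + 2 × 288.33 ≈ 1518.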